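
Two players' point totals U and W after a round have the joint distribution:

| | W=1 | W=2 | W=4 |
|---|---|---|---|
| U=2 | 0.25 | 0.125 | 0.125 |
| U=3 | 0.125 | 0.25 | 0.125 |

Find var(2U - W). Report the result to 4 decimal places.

2.1094

E[U] = 2.5,  E[W] = 2.125,  E[UW] = 5.375
var(U) = 6.5 − (2.5)² = 0.25;  var(W) = 5.875 − (2.125)² = 1.359375
Cov(U,W) = 5.375 − (2.5)(2.125) = 0.0625
var(2U - W) = (2)²·0.25 + (-1)²·1.359375 + 2·(2)·(-1)·0.0625 = 2.109375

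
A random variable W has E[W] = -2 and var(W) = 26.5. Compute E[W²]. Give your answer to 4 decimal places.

E[W²] = var(W) + (E[W])² = 26.5 + (-2)² = 30.5

30.5000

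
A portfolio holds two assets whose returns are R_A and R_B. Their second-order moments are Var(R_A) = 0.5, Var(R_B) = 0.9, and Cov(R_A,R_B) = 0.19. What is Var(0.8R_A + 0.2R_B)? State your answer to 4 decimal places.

Var(0.8R_A + 0.2R_B) = (0.8)²·Var(R_A) + (0.2)²·Var(R_B) + 2·(0.8)·(0.2)·Cov(R_A,R_B)
= 0.64·0.5 + 0.04·0.9 + 0.32·0.19 = 0.4168

0.4168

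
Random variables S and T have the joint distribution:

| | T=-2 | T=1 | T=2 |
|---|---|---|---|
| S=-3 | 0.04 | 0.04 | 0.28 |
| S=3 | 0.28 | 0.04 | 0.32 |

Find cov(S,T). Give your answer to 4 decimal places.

-1.7376

E[S] = 0.84,  E[T] = 0.64
E[ST] = -1.2
cov(S,T) = E[ST] − E[S]E[T] = -1.2 − (0.84)(0.64) = -1.7376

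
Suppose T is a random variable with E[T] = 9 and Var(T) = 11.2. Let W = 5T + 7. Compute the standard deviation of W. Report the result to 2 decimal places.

Var(5T + 7) = (5)²·11.2 = 280
σ(W) = √280 ≈ 16.73

16.73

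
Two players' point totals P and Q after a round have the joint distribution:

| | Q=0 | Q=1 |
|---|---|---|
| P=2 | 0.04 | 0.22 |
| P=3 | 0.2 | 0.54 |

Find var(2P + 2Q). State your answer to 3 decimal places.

E[P] = 2.74,  E[Q] = 0.76,  E[PQ] = 2.06
var(P) = 7.7 − (2.74)² = 0.1924;  var(Q) = 0.76 − (0.76)² = 0.1824
cov(P,Q) = 2.06 − (2.74)(0.76) = -0.0224
var(2P + 2Q) = (2)²·0.1924 + (2)²·0.1824 + 2·(2)·(2)·-0.0224 = 1.32

1.320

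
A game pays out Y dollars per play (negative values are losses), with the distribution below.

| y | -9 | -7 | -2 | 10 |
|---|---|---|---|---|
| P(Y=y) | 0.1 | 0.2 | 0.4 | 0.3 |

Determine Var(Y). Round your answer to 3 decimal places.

E[Y] = (-9)(0.1) + (-7)(0.2) + (-2)(0.4) + (10)(0.3) = -0.1
E[Y²] = (-9)²(0.1) + (-7)²(0.2) + (-2)²(0.4) + (10)²(0.3) = 49.5
Var(Y) = E[Y²] − (E[Y])² = 49.5 − (-0.1)² = 49.49

49.490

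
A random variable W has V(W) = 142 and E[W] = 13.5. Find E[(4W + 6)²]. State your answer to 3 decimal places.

E[4W + 6] = 4·13.5 + 6 = 60
V(4W + 6) = (4)²·142 = 2272
E[(4W + 6)²] = V((4W + 6)) + (E[(4W + 6)])² = 2272 + (60)² = 5872

5872.000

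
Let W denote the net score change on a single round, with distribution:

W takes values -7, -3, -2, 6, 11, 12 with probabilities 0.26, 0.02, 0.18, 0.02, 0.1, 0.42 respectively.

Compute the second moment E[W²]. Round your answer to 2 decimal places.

86.94

E[W²] = (-7)²(0.26) + (-3)²(0.02) + (-2)²(0.18) + (6)²(0.02) + (11)²(0.1) + (12)²(0.42) = 86.94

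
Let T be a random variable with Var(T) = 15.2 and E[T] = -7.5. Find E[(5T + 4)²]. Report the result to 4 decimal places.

1502.2500

E[5T + 4] = 5·-7.5 + 4 = -33.5
Var(5T + 4) = (5)²·15.2 = 380
E[(5T + 4)²] = Var((5T + 4)) + (E[(5T + 4)])² = 380 + (-33.5)² = 1502.25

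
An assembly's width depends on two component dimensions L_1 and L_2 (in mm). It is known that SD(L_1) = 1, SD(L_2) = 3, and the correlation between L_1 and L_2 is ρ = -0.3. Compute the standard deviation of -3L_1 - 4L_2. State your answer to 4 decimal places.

Var(L_1) = (1)² = 1;  Var(L_2) = (3)² = 9
Cov(L_1,L_2) = ρ·SD(L_1)·SD(L_2) = -0.3·1·3 = -0.9
Var(-3L_1 - 4L_2) = (-3)²·Var(L_1) + (-4)²·Var(L_2) + 2·(-3)·(-4)·Cov(L_1,L_2)
= 9·1 + 16·9 + 24·-0.9 = 131.4
SD(-3L_1 - 4L_2) = √131.4 ≈ 11.4630

11.4630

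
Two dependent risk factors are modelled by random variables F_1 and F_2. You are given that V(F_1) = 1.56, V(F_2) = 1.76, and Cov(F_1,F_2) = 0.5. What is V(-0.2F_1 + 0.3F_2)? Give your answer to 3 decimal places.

0.161

V(-0.2F_1 + 0.3F_2) = (-0.2)²·V(F_1) + (0.3)²·V(F_2) + 2·(-0.2)·(0.3)·Cov(F_1,F_2)
= 0.04·1.56 + 0.09·1.76 + -0.12·0.5 = 0.1608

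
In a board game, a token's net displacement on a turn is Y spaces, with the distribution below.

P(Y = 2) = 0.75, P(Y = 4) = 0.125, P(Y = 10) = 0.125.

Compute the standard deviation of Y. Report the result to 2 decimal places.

2.63

E[Y] = (2)(0.75) + (4)(0.125) + (10)(0.125) = 3.25
E[Y²] = (2)²(0.75) + (4)²(0.125) + (10)²(0.125) = 17.5
V(Y) = E[Y²] − (E[Y])² = 17.5 − (3.25)² = 6.9375
σ(Y) = √6.9375 ≈ 2.63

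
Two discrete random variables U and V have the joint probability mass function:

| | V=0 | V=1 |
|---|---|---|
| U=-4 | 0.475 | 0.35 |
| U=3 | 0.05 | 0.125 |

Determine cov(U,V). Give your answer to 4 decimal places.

E[U] = -2.775,  E[V] = 0.475
E[UV] = -1.025
cov(U,V) = E[UV] − E[U]E[V] = -1.025 − (-2.775)(0.475) = 0.293125

0.2931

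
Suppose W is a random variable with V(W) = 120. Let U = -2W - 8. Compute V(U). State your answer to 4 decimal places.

V(-2W - 8) = (-2)²·V(W) = 4·120 = 480

480.0000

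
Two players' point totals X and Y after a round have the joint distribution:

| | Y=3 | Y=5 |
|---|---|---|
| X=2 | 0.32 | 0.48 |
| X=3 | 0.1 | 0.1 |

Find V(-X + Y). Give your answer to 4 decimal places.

E[X] = 2.2,  E[Y] = 4.16,  E[XY] = 9.12
V(X) = 5 − (2.2)² = 0.16;  V(Y) = 18.28 − (4.16)² = 0.9744
Cov(X,Y) = 9.12 − (2.2)(4.16) = -0.032
V(-X + Y) = (-1)²·0.16 + (1)²·0.9744 + 2·(-1)·(1)·-0.032 = 1.1984

1.1984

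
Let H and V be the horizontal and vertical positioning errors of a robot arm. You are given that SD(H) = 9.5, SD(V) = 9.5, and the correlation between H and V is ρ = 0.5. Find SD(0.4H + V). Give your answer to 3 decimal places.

var(H) = (9.5)² = 90.25;  var(V) = (9.5)² = 90.25
cov(H,V) = ρ·SD(H)·SD(V) = 0.5·9.5·9.5 = 45.125
var(0.4H + V) = (0.4)²·var(H) + (1)²·var(V) + 2·(0.4)·(1)·cov(H,V)
= 0.16·90.25 + 1·90.25 + 0.8·45.125 = 140.79
SD(0.4H + V) = √140.79 ≈ 11.865

11.865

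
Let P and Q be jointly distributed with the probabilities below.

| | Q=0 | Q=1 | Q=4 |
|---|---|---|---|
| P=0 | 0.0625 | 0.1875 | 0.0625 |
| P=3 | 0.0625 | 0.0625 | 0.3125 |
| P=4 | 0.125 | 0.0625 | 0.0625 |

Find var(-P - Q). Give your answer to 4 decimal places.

E[P] = 2.3125,  E[Q] = 2.0625,  E[PQ] = 5.1875
var(P) = 7.9375 − (2.3125)² = 2.58984375;  var(Q) = 7.3125 − (2.0625)² = 3.05859375
cov(P,Q) = 5.1875 − (2.3125)(2.0625) = 0.41796875
var(-P - Q) = (-1)²·2.58984375 + (-1)²·3.05859375 + 2·(-1)·(-1)·0.41796875 = 6.484375

6.4844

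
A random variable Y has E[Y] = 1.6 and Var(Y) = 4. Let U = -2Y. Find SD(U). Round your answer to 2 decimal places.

4.00

Var(-2Y) = (-2)²·4 = 16
SD(U) = √16 ≈ 4.00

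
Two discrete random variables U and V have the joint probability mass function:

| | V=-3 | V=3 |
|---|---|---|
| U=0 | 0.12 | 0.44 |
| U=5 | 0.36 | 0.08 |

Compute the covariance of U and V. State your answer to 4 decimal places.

E[U] = 2.2,  E[V] = 0.12
E[UV] = -4.2
Cov(U,V) = E[UV] − E[U]E[V] = -4.2 − (2.2)(0.12) = -4.464

-4.4640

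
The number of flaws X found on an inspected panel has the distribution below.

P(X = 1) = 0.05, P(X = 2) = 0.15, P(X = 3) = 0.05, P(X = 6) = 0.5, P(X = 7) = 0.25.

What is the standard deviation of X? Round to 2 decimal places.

E[X] = (1)(0.05) + (2)(0.15) + (3)(0.05) + (6)(0.5) + (7)(0.25) = 5.25
E[X²] = (1)²(0.05) + (2)²(0.15) + (3)²(0.05) + (6)²(0.5) + (7)²(0.25) = 31.35
Var(X) = E[X²] − (E[X])² = 31.35 − (5.25)² = 3.7875
SD(X) = √3.7875 ≈ 1.95

1.95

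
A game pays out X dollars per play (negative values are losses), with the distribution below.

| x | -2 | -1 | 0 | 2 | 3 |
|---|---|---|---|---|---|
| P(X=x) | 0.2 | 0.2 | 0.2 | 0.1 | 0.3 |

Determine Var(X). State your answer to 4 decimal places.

3.8500

E[X] = (-2)(0.2) + (-1)(0.2) + (0)(0.2) + (2)(0.1) + (3)(0.3) = 0.5
E[X²] = (-2)²(0.2) + (-1)²(0.2) + (0)²(0.2) + (2)²(0.1) + (3)²(0.3) = 4.1
Var(X) = E[X²] − (E[X])² = 4.1 − (0.5)² = 3.85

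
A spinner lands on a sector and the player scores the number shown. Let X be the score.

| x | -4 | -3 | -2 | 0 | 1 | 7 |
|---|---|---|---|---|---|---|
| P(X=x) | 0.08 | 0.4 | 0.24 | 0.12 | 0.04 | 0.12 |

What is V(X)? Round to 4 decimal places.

10.5056

E[X] = (-4)(0.08) + (-3)(0.4) + (-2)(0.24) + (0)(0.12) + (1)(0.04) + (7)(0.12) = -1.12
E[X²] = (-4)²(0.08) + (-3)²(0.4) + (-2)²(0.24) + (0)²(0.12) + (1)²(0.04) + (7)²(0.12) = 11.76
V(X) = E[X²] − (E[X])² = 11.76 − (-1.12)² = 10.5056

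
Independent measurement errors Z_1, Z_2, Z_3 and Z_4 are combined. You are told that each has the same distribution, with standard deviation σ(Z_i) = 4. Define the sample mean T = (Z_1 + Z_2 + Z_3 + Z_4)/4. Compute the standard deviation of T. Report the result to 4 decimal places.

var(Z_i) = (4)² = 16
By independence, var(T) = (0.25)²var(Z_1) + (0.25)²var(Z_2) + (0.25)²var(Z_3) + (0.25)²var(Z_4)
= (0.25)²·16 + (0.25)²·16 + (0.25)²·16 + (0.25)²·16 = 4
σ(T) = √4 ≈ 2.0000

2.0000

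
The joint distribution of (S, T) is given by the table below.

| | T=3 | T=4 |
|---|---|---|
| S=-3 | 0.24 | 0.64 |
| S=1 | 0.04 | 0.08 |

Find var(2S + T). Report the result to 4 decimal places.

E[S] = -2.52,  E[T] = 3.72,  E[ST] = -9.4
var(S) = 8.04 − (-2.52)² = 1.6896;  var(T) = 14.04 − (3.72)² = 0.2016
cov(S,T) = -9.4 − (-2.52)(3.72) = -0.0256
var(2S + T) = (2)²·1.6896 + (1)²·0.2016 + 2·(2)·(1)·-0.0256 = 6.8576

6.8576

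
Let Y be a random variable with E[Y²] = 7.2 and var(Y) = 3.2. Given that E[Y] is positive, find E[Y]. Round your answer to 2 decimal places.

(E[Y])² = E[Y²] − var(Y) = 7.2 − 3.2 = 4
E[Y] = √4 = 2

2.00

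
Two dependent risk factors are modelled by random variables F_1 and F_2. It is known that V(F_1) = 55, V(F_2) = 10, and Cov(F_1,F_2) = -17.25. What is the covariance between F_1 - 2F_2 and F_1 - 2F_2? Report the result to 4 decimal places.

164.0000

Cov(F_1 - 2F_2, F_1 - 2F_2) = (1)(1)V(F_1) + (-2)(-2)V(F_2) + [(1)(-2) + (-2)(1)]Cov(F_1,F_2)
= 1·55 + 4·10 + -4·-17.25 = 164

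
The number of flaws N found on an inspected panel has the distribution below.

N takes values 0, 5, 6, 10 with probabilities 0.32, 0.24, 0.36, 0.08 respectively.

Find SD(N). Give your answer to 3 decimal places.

E[N] = (0)(0.32) + (5)(0.24) + (6)(0.36) + (10)(0.08) = 4.16
E[N²] = (0)²(0.32) + (5)²(0.24) + (6)²(0.36) + (10)²(0.08) = 26.96
var(N) = E[N²] − (E[N])² = 26.96 − (4.16)² = 9.6544
SD(N) = √9.6544 ≈ 3.107

3.107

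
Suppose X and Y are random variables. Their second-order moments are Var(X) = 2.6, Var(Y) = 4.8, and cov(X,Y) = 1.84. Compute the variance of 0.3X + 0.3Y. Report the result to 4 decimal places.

Var(0.3X + 0.3Y) = (0.3)²·Var(X) + (0.3)²·Var(Y) + 2·(0.3)·(0.3)·cov(X,Y)
= 0.09·2.6 + 0.09·4.8 + 0.18·1.84 = 0.9972

0.9972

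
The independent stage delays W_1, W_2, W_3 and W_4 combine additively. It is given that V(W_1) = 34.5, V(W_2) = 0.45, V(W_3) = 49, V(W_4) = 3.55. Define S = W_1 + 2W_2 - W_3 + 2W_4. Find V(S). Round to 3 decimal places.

By independence, V(S) = (1)²V(W_1) + (2)²V(W_2) + (-1)²V(W_3) + (2)²V(W_4)
= (1)²·34.5 + (2)²·0.45 + (-1)²·49 + (2)²·3.55 = 99.5

99.500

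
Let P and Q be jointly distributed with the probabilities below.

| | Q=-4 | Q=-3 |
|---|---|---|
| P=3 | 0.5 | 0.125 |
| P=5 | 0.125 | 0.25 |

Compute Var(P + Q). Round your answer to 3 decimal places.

1.609

E[P] = 3.75,  E[Q] = -3.625,  E[PQ] = -13.375
Var(P) = 15 − (3.75)² = 0.9375;  Var(Q) = 13.375 − (-3.625)² = 0.234375
Cov(P,Q) = -13.375 − (3.75)(-3.625) = 0.21875
Var(P + Q) = (1)²·0.9375 + (1)²·0.234375 + 2·(1)·(1)·0.21875 = 1.609375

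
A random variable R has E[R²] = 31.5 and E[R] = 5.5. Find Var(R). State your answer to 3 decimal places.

Var(R) = 31.5 − (5.5)² = 1.25

1.250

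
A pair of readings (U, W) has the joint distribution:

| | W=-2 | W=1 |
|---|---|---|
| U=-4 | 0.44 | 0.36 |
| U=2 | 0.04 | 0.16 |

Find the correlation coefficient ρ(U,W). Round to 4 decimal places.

E[U] = -2.8,  E[W] = -0.44
E[UW] = 2.24
Cov(U,W) = E[UW] − E[U]E[W] = 2.24 − (-2.8)(-0.44) = 1.008
Var(U) = 5.76,  Var(W) = 2.2464
ρ = 1.008 / √(5.76·2.2464) ≈ 0.2802

0.2802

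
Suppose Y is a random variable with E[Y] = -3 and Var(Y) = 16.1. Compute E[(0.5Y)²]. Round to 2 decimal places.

E[0.5Y] = 0.5·-3 = -1.5
Var(0.5Y) = (0.5)²·16.1 = 4.025
E[(0.5Y)²] = Var((0.5Y)) + (E[(0.5Y)])² = 4.025 + (-1.5)² = 6.275

6.28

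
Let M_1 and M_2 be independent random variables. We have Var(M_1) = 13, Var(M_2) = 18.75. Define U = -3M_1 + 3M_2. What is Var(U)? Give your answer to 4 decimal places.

285.7500

By independence, Var(U) = (-3)²Var(M_1) + (3)²Var(M_2)
= (-3)²·13 + (3)²·18.75 = 285.75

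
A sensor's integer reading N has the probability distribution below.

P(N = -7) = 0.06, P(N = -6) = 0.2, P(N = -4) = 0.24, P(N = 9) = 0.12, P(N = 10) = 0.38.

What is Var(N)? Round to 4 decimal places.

E[N] = (-7)(0.06) + (-6)(0.2) + (-4)(0.24) + (9)(0.12) + (10)(0.38) = 2.3
E[N²] = (-7)²(0.06) + (-6)²(0.2) + (-4)²(0.24) + (9)²(0.12) + (10)²(0.38) = 61.7
Var(N) = E[N²] − (E[N])² = 61.7 − (2.3)² = 56.41

56.4100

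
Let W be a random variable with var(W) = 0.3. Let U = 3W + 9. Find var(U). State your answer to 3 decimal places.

2.700

var(3W + 9) = (3)²·var(W) = 9·0.3 = 2.7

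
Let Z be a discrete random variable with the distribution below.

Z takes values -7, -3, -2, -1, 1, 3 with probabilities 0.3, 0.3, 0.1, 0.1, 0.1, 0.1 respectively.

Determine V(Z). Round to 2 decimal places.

10.49

E[Z] = (-7)(0.3) + (-3)(0.3) + (-2)(0.1) + (-1)(0.1) + (1)(0.1) + (3)(0.1) = -2.9
E[Z²] = (-7)²(0.3) + (-3)²(0.3) + (-2)²(0.1) + (-1)²(0.1) + (1)²(0.1) + (3)²(0.1) = 18.9
V(Z) = E[Z²] − (E[Z])² = 18.9 − (-2.9)² = 10.49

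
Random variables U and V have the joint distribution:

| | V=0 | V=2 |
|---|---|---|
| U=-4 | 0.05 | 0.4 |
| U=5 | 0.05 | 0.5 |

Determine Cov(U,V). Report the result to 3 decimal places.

E[U] = 0.95,  E[V] = 1.8
E[UV] = 1.8
Cov(U,V) = E[UV] − E[U]E[V] = 1.8 − (0.95)(1.8) = 0.09

0.090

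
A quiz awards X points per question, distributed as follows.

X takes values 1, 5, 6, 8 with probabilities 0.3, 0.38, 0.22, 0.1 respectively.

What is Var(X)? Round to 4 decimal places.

E[X] = (1)(0.3) + (5)(0.38) + (6)(0.22) + (8)(0.1) = 4.32
E[X²] = (1)²(0.3) + (5)²(0.38) + (6)²(0.22) + (8)²(0.1) = 24.12
Var(X) = E[X²] − (E[X])² = 24.12 − (4.32)² = 5.4576

5.4576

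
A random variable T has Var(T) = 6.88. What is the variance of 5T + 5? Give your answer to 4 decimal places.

172.0000

Var(5T + 5) = (5)²·Var(T) = 25·6.88 = 172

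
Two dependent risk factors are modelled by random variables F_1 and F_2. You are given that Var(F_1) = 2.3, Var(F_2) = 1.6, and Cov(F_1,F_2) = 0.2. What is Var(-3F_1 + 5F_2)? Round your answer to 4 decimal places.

54.7000

Var(-3F_1 + 5F_2) = (-3)²·Var(F_1) + (5)²·Var(F_2) + 2·(-3)·(5)·Cov(F_1,F_2)
= 9·2.3 + 25·1.6 + -30·0.2 = 54.7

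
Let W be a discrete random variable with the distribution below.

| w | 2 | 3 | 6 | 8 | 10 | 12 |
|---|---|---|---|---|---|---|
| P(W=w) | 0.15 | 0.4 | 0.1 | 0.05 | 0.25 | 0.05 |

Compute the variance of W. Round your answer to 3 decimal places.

E[W] = (2)(0.15) + (3)(0.4) + (6)(0.1) + (8)(0.05) + (10)(0.25) + (12)(0.05) = 5.6
E[W²] = (2)²(0.15) + (3)²(0.4) + (6)²(0.1) + (8)²(0.05) + (10)²(0.25) + (12)²(0.05) = 43.2
V(W) = E[W²] − (E[W])² = 43.2 − (5.6)² = 11.84

11.840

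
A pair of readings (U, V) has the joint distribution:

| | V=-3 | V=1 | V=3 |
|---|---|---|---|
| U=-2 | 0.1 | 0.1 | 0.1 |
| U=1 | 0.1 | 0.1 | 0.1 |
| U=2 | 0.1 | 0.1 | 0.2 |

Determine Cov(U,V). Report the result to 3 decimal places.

0.400

E[U] = 0.5,  E[V] = 0.6
E[UV] = 0.7
Cov(U,V) = E[UV] − E[U]E[V] = 0.7 − (0.5)(0.6) = 0.4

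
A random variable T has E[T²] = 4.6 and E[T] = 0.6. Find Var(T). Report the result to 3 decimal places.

4.240

Var(T) = 4.6 − (0.6)² = 4.24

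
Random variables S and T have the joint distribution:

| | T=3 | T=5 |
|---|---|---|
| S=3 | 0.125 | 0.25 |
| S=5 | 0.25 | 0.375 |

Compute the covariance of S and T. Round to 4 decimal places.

E[S] = 4.25,  E[T] = 4.25
E[ST] = 18
cov(S,T) = E[ST] − E[S]E[T] = 18 − (4.25)(4.25) = -0.0625

-0.0625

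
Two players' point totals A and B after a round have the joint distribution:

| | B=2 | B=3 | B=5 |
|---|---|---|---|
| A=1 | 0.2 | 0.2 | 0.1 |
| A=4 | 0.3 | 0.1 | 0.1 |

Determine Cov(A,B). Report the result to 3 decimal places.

-0.150

E[A] = 2.5,  E[B] = 2.9
E[AB] = 7.1
Cov(A,B) = E[AB] − E[A]E[B] = 7.1 − (2.5)(2.9) = -0.15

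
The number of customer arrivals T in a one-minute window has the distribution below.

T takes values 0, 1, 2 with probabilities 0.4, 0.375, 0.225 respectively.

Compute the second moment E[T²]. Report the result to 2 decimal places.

1.28

E[T²] = (0)²(0.4) + (1)²(0.375) + (2)²(0.225) = 1.275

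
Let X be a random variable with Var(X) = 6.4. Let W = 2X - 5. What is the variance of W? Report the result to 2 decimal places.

Var(2X - 5) = (2)²·Var(X) = 4·6.4 = 25.6

25.60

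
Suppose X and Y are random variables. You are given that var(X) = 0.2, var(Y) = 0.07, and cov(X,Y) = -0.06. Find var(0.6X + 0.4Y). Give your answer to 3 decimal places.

0.054

var(0.6X + 0.4Y) = (0.6)²·var(X) + (0.4)²·var(Y) + 2·(0.6)·(0.4)·cov(X,Y)
= 0.36·0.2 + 0.16·0.07 + 0.48·-0.06 = 0.0544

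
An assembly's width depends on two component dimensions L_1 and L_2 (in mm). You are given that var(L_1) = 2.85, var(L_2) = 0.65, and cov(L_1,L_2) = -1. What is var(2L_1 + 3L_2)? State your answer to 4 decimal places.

5.2500

var(2L_1 + 3L_2) = (2)²·var(L_1) + (3)²·var(L_2) + 2·(2)·(3)·cov(L_1,L_2)
= 4·2.85 + 9·0.65 + 12·-1 = 5.25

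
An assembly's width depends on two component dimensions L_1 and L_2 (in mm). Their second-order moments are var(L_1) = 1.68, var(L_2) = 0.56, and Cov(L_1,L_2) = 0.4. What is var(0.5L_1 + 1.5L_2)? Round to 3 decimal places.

var(0.5L_1 + 1.5L_2) = (0.5)²·var(L_1) + (1.5)²·var(L_2) + 2·(0.5)·(1.5)·Cov(L_1,L_2)
= 0.25·1.68 + 2.25·0.56 + 1.5·0.4 = 2.28

2.280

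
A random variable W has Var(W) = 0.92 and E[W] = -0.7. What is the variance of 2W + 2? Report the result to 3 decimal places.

Var(2W + 2) = (2)²·Var(W) = 4·0.92 = 3.68

3.680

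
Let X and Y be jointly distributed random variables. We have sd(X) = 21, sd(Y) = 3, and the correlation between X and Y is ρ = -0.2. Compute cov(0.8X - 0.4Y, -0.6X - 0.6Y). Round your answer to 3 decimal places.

-206.496

V(X) = (21)² = 441;  V(Y) = (3)² = 9
cov(X,Y) = ρ·sd(X)·sd(Y) = -0.2·21·3 = -12.6
cov(0.8X - 0.4Y, -0.6X - 0.6Y) = (0.8)(-0.6)V(X) + (-0.4)(-0.6)V(Y) + [(0.8)(-0.6) + (-0.4)(-0.6)]cov(X,Y)
= -0.48·441 + 0.24·9 + -0.24·-12.6 = -206.496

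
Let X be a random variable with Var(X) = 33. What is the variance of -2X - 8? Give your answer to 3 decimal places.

132.000

Var(-2X - 8) = (-2)²·Var(X) = 4·33 = 132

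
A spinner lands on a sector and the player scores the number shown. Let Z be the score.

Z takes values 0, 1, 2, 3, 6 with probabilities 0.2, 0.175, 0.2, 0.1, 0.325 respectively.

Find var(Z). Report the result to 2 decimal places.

E[Z] = (0)(0.2) + (1)(0.175) + (2)(0.2) + (3)(0.1) + (6)(0.325) = 2.825
E[Z²] = (0)²(0.2) + (1)²(0.175) + (2)²(0.2) + (3)²(0.1) + (6)²(0.325) = 13.575
var(Z) = E[Z²] − (E[Z])² = 13.575 − (2.825)² = 5.594375

5.59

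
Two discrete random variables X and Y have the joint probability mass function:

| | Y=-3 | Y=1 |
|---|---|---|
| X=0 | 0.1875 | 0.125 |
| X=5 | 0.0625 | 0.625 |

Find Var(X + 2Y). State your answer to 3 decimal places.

E[X] = 3.4375,  E[Y] = 0,  E[XY] = 2.1875
Var(X) = 17.1875 − (3.4375)² = 5.37109375;  Var(Y) = 3 − (0)² = 3
Cov(X,Y) = 2.1875 − (3.4375)(0) = 2.1875
Var(X + 2Y) = (1)²·5.37109375 + (2)²·3 + 2·(1)·(2)·2.1875 = 26.12109375

26.121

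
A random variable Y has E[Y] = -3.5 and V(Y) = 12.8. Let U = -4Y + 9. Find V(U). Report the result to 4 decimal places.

204.8000

V(-4Y + 9) = (-4)²·V(Y) = 16·12.8 = 204.8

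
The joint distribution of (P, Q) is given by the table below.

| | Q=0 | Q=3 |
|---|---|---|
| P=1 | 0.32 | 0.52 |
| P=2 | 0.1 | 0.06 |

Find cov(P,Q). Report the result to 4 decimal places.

E[P] = 1.16,  E[Q] = 1.74
E[PQ] = 1.92
cov(P,Q) = E[PQ] − E[P]E[Q] = 1.92 − (1.16)(1.74) = -0.0984

-0.0984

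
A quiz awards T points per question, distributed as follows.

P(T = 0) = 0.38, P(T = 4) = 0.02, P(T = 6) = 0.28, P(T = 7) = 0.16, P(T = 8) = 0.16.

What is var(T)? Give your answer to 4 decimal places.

E[T] = (0)(0.38) + (4)(0.02) + (6)(0.28) + (7)(0.16) + (8)(0.16) = 4.16
E[T²] = (0)²(0.38) + (4)²(0.02) + (6)²(0.28) + (7)²(0.16) + (8)²(0.16) = 28.48
var(T) = E[T²] − (E[T])² = 28.48 − (4.16)² = 11.1744

11.1744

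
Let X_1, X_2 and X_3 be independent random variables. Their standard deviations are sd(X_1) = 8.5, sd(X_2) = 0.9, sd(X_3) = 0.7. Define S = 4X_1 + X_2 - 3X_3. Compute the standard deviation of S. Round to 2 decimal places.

Var(X_1) = 72.25, Var(X_2) = 0.81, Var(X_3) = 0.49
By independence, Var(S) = (4)²Var(X_1) + (1)²Var(X_2) + (-3)²Var(X_3)
= (4)²·72.25 + (1)²·0.81 + (-3)²·0.49 = 1161.22
sd(S) = √1161.22 ≈ 34.08

34.08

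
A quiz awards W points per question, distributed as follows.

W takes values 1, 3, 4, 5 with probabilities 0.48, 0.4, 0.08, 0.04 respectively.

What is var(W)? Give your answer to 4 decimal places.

1.5200

E[W] = (1)(0.48) + (3)(0.4) + (4)(0.08) + (5)(0.04) = 2.2
E[W²] = (1)²(0.48) + (3)²(0.4) + (4)²(0.08) + (5)²(0.04) = 6.36
var(W) = E[W²] − (E[W])² = 6.36 − (2.2)² = 1.52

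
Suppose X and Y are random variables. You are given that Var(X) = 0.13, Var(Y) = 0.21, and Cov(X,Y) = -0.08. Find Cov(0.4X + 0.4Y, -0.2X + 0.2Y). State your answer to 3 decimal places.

0.006

Cov(0.4X + 0.4Y, -0.2X + 0.2Y) = (0.4)(-0.2)Var(X) + (0.4)(0.2)Var(Y) + [(0.4)(0.2) + (0.4)(-0.2)]Cov(X,Y)
= -0.08·0.13 + 0.08·0.21 + 0·-0.08 = 0.0064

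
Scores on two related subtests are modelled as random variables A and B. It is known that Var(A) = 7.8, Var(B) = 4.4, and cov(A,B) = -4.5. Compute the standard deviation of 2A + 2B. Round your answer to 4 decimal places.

3.5777

Var(2A + 2B) = (2)²·Var(A) + (2)²·Var(B) + 2·(2)·(2)·cov(A,B)
= 4·7.8 + 4·4.4 + 8·-4.5 = 12.8
SD(2A + 2B) = √12.8 ≈ 3.5777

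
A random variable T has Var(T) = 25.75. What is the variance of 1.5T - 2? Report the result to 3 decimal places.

57.938

Var(1.5T - 2) = (1.5)²·Var(T) = 2.25·25.75 = 57.9375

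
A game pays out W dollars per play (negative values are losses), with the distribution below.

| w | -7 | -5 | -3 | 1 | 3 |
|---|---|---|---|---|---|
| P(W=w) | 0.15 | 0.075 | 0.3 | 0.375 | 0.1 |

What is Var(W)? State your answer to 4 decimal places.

10.4775

E[W] = (-7)(0.15) + (-5)(0.075) + (-3)(0.3) + (1)(0.375) + (3)(0.1) = -1.65
E[W²] = (-7)²(0.15) + (-5)²(0.075) + (-3)²(0.3) + (1)²(0.375) + (3)²(0.1) = 13.2
Var(W) = E[W²] − (E[W])² = 13.2 − (-1.65)² = 10.4775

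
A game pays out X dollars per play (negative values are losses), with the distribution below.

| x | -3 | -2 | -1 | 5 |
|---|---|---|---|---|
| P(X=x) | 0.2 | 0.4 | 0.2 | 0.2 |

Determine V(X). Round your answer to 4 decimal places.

8.2400

E[X] = (-3)(0.2) + (-2)(0.4) + (-1)(0.2) + (5)(0.2) = -0.6
E[X²] = (-3)²(0.2) + (-2)²(0.4) + (-1)²(0.2) + (5)²(0.2) = 8.6
V(X) = E[X²] − (E[X])² = 8.6 − (-0.6)² = 8.24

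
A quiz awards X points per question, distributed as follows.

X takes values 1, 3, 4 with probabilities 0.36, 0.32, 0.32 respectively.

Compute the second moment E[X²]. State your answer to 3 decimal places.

8.360

E[X²] = (1)²(0.36) + (3)²(0.32) + (4)²(0.32) = 8.36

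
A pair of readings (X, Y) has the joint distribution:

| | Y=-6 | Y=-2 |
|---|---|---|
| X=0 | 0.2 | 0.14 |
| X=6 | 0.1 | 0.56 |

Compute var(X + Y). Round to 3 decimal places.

16.142

E[X] = 3.96,  E[Y] = -3.2,  E[XY] = -10.32
var(X) = 23.76 − (3.96)² = 8.0784;  var(Y) = 13.6 − (-3.2)² = 3.36
Cov(X,Y) = -10.32 − (3.96)(-3.2) = 2.352
var(X + Y) = (1)²·8.0784 + (1)²·3.36 + 2·(1)·(1)·2.352 = 16.1424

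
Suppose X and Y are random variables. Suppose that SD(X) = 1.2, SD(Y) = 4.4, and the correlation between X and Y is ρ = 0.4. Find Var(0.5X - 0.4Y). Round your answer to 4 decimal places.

Var(X) = (1.2)² = 1.44;  Var(Y) = (4.4)² = 19.36
Cov(X,Y) = ρ·SD(X)·SD(Y) = 0.4·1.2·4.4 = 2.112
Var(0.5X - 0.4Y) = (0.5)²·Var(X) + (-0.4)²·Var(Y) + 2·(0.5)·(-0.4)·Cov(X,Y)
= 0.25·1.44 + 0.16·19.36 + -0.4·2.112 = 2.6128

2.6128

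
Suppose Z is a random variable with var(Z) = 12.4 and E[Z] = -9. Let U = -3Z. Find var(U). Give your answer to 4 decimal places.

var(-3Z) = (-3)²·var(Z) = 9·12.4 = 111.6

111.6000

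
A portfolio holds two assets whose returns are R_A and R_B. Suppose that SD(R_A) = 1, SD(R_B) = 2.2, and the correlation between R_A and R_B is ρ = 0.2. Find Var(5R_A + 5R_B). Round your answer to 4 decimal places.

168.0000

Var(R_A) = (1)² = 1;  Var(R_B) = (2.2)² = 4.84
cov(R_A,R_B) = ρ·SD(R_A)·SD(R_B) = 0.2·1·2.2 = 0.44
Var(5R_A + 5R_B) = (5)²·Var(R_A) + (5)²·Var(R_B) + 2·(5)·(5)·cov(R_A,R_B)
= 25·1 + 25·4.84 + 50·0.44 = 168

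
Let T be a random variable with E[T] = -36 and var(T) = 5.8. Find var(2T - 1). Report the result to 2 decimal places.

23.20

var(2T - 1) = (2)²·var(T) = 4·5.8 = 23.2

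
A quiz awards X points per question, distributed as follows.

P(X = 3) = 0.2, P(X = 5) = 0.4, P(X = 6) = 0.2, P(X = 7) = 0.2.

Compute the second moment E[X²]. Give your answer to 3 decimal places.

28.800

E[X²] = (3)²(0.2) + (5)²(0.4) + (6)²(0.2) + (7)²(0.2) = 28.8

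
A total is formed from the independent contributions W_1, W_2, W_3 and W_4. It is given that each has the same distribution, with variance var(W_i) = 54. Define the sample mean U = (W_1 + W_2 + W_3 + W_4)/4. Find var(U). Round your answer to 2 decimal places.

13.50

By independence, var(U) = (0.25)²var(W_1) + (0.25)²var(W_2) + (0.25)²var(W_3) + (0.25)²var(W_4)
= (0.25)²·54 + (0.25)²·54 + (0.25)²·54 + (0.25)²·54 = 13.5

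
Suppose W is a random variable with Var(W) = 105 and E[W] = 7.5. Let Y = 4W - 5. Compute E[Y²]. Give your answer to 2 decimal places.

2305.00

E[4W - 5] = 4·7.5 − 5 = 25
Var(4W - 5) = (4)²·105 = 1680
E[Y²] = Var(Y) + (E[Y])² = 1680 + (25)² = 2305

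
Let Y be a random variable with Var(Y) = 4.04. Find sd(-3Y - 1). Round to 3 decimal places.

Var(-3Y - 1) = (-3)²·4.04 = 36.36
sd(-3Y - 1) = √36.36 ≈ 6.030

6.030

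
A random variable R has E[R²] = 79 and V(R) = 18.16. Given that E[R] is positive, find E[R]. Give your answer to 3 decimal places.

7.800

(E[R])² = E[R²] − V(R) = 79 − 18.16 = 60.84
E[R] = √60.84 = 7.8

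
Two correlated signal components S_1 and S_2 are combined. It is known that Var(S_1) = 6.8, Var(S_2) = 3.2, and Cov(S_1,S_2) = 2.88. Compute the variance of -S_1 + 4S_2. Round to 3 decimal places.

34.960

Var(-S_1 + 4S_2) = (-1)²·Var(S_1) + (4)²·Var(S_2) + 2·(-1)·(4)·Cov(S_1,S_2)
= 1·6.8 + 16·3.2 + -8·2.88 = 34.96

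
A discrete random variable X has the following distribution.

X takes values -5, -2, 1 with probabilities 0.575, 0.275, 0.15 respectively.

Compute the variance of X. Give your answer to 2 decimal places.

E[X] = (-5)(0.575) + (-2)(0.275) + (1)(0.15) = -3.275
E[X²] = (-5)²(0.575) + (-2)²(0.275) + (1)²(0.15) = 15.625
Var(X) = E[X²] − (E[X])² = 15.625 − (-3.275)² = 4.899375

4.90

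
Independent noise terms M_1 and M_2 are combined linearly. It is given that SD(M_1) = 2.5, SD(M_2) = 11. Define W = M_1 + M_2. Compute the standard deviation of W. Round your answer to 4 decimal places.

var(M_1) = 6.25, var(M_2) = 121
By independence, var(W) = (1)²var(M_1) + (1)²var(M_2)
= (1)²·6.25 + (1)²·121 = 127.25
SD(W) = √127.25 ≈ 11.2805

11.2805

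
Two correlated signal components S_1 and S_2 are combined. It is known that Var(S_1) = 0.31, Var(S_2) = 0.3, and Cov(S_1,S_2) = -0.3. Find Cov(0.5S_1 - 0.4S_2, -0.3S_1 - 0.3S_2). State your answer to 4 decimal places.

Cov(0.5S_1 - 0.4S_2, -0.3S_1 - 0.3S_2) = (0.5)(-0.3)Var(S_1) + (-0.4)(-0.3)Var(S_2) + [(0.5)(-0.3) + (-0.4)(-0.3)]Cov(S_1,S_2)
= -0.15·0.31 + 0.12·0.3 + -0.03·-0.3 = -0.0015

-0.0015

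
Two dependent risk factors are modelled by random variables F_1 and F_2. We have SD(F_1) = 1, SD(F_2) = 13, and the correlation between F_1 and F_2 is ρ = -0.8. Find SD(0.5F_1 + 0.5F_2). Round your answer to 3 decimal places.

6.107

Var(F_1) = (1)² = 1;  Var(F_2) = (13)² = 169
cov(F_1,F_2) = ρ·SD(F_1)·SD(F_2) = -0.8·1·13 = -10.4
Var(0.5F_1 + 0.5F_2) = (0.5)²·Var(F_1) + (0.5)²·Var(F_2) + 2·(0.5)·(0.5)·cov(F_1,F_2)
= 0.25·1 + 0.25·169 + 0.5·-10.4 = 37.3
SD(0.5F_1 + 0.5F_2) = √37.3 ≈ 6.107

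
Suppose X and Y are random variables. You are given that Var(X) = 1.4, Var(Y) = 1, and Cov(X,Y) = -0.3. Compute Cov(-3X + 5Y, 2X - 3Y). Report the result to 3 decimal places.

Cov(-3X + 5Y, 2X - 3Y) = (-3)(2)Var(X) + (5)(-3)Var(Y) + [(-3)(-3) + (5)(2)]Cov(X,Y)
= -6·1.4 + -15·1 + 19·-0.3 = -29.1

-29.100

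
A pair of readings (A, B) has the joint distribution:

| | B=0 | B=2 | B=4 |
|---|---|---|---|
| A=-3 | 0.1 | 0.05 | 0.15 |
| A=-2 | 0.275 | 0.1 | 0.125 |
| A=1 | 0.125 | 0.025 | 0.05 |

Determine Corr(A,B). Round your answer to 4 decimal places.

-0.1761

E[A] = -1.7,  E[B] = 1.65
E[AB] = -3.25
Cov(A,B) = E[AB] − E[A]E[B] = -3.25 − (-1.7)(1.65) = -0.445
V(A) = 2.01,  V(B) = 3.1775
ρ = -0.445 / √(2.01·3.1775) ≈ -0.1761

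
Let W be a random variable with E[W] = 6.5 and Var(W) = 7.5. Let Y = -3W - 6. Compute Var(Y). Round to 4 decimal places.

Var(-3W - 6) = (-3)²·Var(W) = 9·7.5 = 67.5

67.5000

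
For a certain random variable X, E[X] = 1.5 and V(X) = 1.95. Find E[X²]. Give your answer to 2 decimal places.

4.20

E[X²] = V(X) + (E[X])² = 1.95 + (1.5)² = 4.2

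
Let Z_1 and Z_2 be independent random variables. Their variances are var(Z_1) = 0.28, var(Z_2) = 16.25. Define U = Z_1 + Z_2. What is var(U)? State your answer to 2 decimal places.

16.53

By independence, var(U) = (1)²var(Z_1) + (1)²var(Z_2)
= (1)²·0.28 + (1)²·16.25 = 16.53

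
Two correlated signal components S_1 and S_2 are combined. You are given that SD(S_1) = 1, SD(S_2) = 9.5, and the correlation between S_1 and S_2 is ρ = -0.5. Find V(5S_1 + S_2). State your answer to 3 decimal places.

67.750

V(S_1) = (1)² = 1;  V(S_2) = (9.5)² = 90.25
Cov(S_1,S_2) = ρ·SD(S_1)·SD(S_2) = -0.5·1·9.5 = -4.75
V(5S_1 + S_2) = (5)²·V(S_1) + (1)²·V(S_2) + 2·(5)·(1)·Cov(S_1,S_2)
= 25·1 + 1·90.25 + 10·-4.75 = 67.75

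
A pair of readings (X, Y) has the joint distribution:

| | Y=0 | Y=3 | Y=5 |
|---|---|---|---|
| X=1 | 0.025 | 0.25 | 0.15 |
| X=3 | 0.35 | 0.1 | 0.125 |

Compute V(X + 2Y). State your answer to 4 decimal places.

13.8000

E[X] = 2.15,  E[Y] = 2.425,  E[XY] = 4.275
V(X) = 5.6 − (2.15)² = 0.9775;  V(Y) = 10.025 − (2.425)² = 4.144375
Cov(X,Y) = 4.275 − (2.15)(2.425) = -0.93875
V(X + 2Y) = (1)²·0.9775 + (2)²·4.144375 + 2·(1)·(2)·-0.93875 = 13.8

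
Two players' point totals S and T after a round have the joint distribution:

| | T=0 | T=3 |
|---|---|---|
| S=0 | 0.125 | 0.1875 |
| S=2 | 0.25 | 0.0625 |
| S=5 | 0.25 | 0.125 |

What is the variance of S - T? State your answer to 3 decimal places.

E[S] = 2.5,  E[T] = 1.125,  E[ST] = 2.25
V(S) = 10.625 − (2.5)² = 4.375;  V(T) = 3.375 − (1.125)² = 2.109375
Cov(S,T) = 2.25 − (2.5)(1.125) = -0.5625
V(S - T) = (1)²·4.375 + (-1)²·2.109375 + 2·(1)·(-1)·-0.5625 = 7.609375

7.609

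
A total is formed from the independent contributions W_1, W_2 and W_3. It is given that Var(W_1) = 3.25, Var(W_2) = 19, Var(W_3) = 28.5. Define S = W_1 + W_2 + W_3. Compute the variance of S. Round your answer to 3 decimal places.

50.750

By independence, Var(S) = (1)²Var(W_1) + (1)²Var(W_2) + (1)²Var(W_3)
= (1)²·3.25 + (1)²·19 + (1)²·28.5 = 50.75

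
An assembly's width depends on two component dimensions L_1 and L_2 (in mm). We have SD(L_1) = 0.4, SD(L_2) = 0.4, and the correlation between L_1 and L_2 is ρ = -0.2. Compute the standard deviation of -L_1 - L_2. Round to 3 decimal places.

0.506

Var(L_1) = (0.4)² = 0.16;  Var(L_2) = (0.4)² = 0.16
Cov(L_1,L_2) = ρ·SD(L_1)·SD(L_2) = -0.2·0.4·0.4 = -0.032
Var(-L_1 - L_2) = (-1)²·Var(L_1) + (-1)²·Var(L_2) + 2·(-1)·(-1)·Cov(L_1,L_2)
= 1·0.16 + 1·0.16 + 2·-0.032 = 0.256
SD(-L_1 - L_2) = √0.256 ≈ 0.506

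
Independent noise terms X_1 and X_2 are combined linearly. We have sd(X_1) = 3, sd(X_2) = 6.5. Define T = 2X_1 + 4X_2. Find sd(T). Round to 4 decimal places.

V(X_1) = 9, V(X_2) = 42.25
By independence, V(T) = (2)²V(X_1) + (4)²V(X_2)
= (2)²·9 + (4)²·42.25 = 712
sd(T) = √712 ≈ 26.6833

26.6833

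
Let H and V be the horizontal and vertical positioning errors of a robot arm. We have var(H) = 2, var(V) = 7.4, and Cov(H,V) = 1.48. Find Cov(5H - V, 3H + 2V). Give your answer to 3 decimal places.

Cov(5H - V, 3H + 2V) = (5)(3)var(H) + (-1)(2)var(V) + [(5)(2) + (-1)(3)]Cov(H,V)
= 15·2 + -2·7.4 + 7·1.48 = 25.56

25.560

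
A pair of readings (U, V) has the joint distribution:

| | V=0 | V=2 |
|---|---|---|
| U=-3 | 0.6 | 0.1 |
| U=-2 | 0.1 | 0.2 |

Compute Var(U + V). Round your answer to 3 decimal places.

E[U] = -2.7,  E[V] = 0.6,  E[UV] = -1.4
Var(U) = 7.5 − (-2.7)² = 0.21;  Var(V) = 1.2 − (0.6)² = 0.84
Cov(U,V) = -1.4 − (-2.7)(0.6) = 0.22
Var(U + V) = (1)²·0.21 + (1)²·0.84 + 2·(1)·(1)·0.22 = 1.49

1.490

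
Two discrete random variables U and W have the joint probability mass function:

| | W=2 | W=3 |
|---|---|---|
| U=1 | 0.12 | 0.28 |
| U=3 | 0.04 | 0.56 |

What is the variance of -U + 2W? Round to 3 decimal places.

E[U] = 2.2,  E[W] = 2.84,  E[UW] = 6.36
V(U) = 5.8 − (2.2)² = 0.96;  V(W) = 8.2 − (2.84)² = 0.1344
Cov(U,W) = 6.36 − (2.2)(2.84) = 0.112
V(-U + 2W) = (-1)²·0.96 + (2)²·0.1344 + 2·(-1)·(2)·0.112 = 1.0496

1.050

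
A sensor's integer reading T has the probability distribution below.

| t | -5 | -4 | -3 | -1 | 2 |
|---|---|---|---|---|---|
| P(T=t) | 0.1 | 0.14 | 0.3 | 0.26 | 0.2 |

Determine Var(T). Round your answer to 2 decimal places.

5.19

E[T] = (-5)(0.1) + (-4)(0.14) + (-3)(0.3) + (-1)(0.26) + (2)(0.2) = -1.82
E[T²] = (-5)²(0.1) + (-4)²(0.14) + (-3)²(0.3) + (-1)²(0.26) + (2)²(0.2) = 8.5
Var(T) = E[T²] − (E[T])² = 8.5 − (-1.82)² = 5.1876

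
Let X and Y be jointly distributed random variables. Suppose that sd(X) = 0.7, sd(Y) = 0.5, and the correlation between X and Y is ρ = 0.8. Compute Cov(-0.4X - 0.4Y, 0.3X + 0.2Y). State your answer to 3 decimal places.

-0.135

V(X) = (0.7)² = 0.49;  V(Y) = (0.5)² = 0.25
Cov(X,Y) = ρ·sd(X)·sd(Y) = 0.8·0.7·0.5 = 0.28
Cov(-0.4X - 0.4Y, 0.3X + 0.2Y) = (-0.4)(0.3)V(X) + (-0.4)(0.2)V(Y) + [(-0.4)(0.2) + (-0.4)(0.3)]Cov(X,Y)
= -0.12·0.49 + -0.08·0.25 + -0.2·0.28 = -0.1348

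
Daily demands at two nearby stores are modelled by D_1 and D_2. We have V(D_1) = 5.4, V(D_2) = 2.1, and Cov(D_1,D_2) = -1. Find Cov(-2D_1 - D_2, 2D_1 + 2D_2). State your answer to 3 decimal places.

-19.800

Cov(-2D_1 - D_2, 2D_1 + 2D_2) = (-2)(2)V(D_1) + (-1)(2)V(D_2) + [(-2)(2) + (-1)(2)]Cov(D_1,D_2)
= -4·5.4 + -2·2.1 + -6·-1 = -19.8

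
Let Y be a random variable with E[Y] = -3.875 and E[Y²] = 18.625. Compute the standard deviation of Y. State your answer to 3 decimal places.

Var(Y) = 18.625 − (-3.875)² = 3.609375
σ(Y) = √3.609375 ≈ 1.900

1.900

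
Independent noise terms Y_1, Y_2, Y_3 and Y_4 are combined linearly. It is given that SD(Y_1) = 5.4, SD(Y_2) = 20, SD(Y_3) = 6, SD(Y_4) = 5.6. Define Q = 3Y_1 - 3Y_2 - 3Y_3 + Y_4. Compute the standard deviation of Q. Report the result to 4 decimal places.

64.9446

Var(Y_1) = 29.16, Var(Y_2) = 400, Var(Y_3) = 36, Var(Y_4) = 31.36
By independence, Var(Q) = (3)²Var(Y_1) + (-3)²Var(Y_2) + (-3)²Var(Y_3) + (1)²Var(Y_4)
= (3)²·29.16 + (-3)²·400 + (-3)²·36 + (1)²·31.36 = 4217.8
SD(Q) = √4217.8 ≈ 64.9446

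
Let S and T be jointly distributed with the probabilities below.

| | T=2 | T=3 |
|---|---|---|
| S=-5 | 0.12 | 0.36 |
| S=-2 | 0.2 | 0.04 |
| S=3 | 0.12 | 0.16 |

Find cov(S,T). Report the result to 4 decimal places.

E[S] = -2.04,  E[T] = 2.56
E[ST] = -5.48
cov(S,T) = E[ST] − E[S]E[T] = -5.48 − (-2.04)(2.56) = -0.2576

-0.2576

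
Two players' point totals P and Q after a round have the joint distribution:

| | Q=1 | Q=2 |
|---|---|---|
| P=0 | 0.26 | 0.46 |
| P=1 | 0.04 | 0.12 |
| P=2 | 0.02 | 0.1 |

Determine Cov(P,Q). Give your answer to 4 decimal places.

E[P] = 0.4,  E[Q] = 1.68
E[PQ] = 0.72
Cov(P,Q) = E[PQ] − E[P]E[Q] = 0.72 − (0.4)(1.68) = 0.048

0.0480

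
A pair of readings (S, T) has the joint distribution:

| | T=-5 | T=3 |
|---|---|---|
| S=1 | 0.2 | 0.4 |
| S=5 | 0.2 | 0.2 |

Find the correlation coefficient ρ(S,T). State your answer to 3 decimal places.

E[S] = 2.6,  E[T] = -0.2
E[ST] = -1.8
Cov(S,T) = E[ST] − E[S]E[T] = -1.8 − (2.6)(-0.2) = -1.28
Var(S) = 3.84,  Var(T) = 15.36
ρ = -1.28 / √(3.84·15.36) ≈ -0.167

-0.167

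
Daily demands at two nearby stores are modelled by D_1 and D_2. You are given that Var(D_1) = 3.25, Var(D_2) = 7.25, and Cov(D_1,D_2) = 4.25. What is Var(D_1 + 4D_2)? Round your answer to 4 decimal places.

Var(D_1 + 4D_2) = (1)²·Var(D_1) + (4)²·Var(D_2) + 2·(1)·(4)·Cov(D_1,D_2)
= 1·3.25 + 16·7.25 + 8·4.25 = 153.25

153.2500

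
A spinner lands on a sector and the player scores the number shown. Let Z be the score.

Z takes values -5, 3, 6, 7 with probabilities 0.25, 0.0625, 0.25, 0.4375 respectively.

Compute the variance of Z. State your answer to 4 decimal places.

E[Z] = (-5)(0.25) + (3)(0.0625) + (6)(0.25) + (7)(0.4375) = 3.5
E[Z²] = (-5)²(0.25) + (3)²(0.0625) + (6)²(0.25) + (7)²(0.4375) = 37.25
var(Z) = E[Z²] − (E[Z])² = 37.25 − (3.5)² = 25

25.0000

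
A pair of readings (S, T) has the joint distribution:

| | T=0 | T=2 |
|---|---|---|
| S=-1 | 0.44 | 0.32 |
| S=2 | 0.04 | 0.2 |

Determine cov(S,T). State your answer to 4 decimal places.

E[S] = -0.28,  E[T] = 1.04
E[ST] = 0.16
cov(S,T) = E[ST] − E[S]E[T] = 0.16 − (-0.28)(1.04) = 0.4512

0.4512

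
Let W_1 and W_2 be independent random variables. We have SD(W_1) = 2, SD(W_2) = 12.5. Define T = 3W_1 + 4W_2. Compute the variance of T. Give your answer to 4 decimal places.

2536.0000

Var(W_1) = 4, Var(W_2) = 156.25
By independence, Var(T) = (3)²Var(W_1) + (4)²Var(W_2)
= (3)²·4 + (4)²·156.25 = 2536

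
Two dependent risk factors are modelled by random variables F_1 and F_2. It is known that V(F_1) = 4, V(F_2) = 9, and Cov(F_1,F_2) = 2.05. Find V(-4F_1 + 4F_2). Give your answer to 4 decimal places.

142.4000

V(-4F_1 + 4F_2) = (-4)²·V(F_1) + (4)²·V(F_2) + 2·(-4)·(4)·Cov(F_1,F_2)
= 16·4 + 16·9 + -32·2.05 = 142.4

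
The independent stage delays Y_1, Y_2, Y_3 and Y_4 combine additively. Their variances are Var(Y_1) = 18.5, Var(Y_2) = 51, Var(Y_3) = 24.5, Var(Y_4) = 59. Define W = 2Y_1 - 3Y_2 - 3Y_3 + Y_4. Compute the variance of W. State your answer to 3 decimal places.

By independence, Var(W) = (2)²Var(Y_1) + (-3)²Var(Y_2) + (-3)²Var(Y_3) + (1)²Var(Y_4)
= (2)²·18.5 + (-3)²·51 + (-3)²·24.5 + (1)²·59 = 812.5

812.500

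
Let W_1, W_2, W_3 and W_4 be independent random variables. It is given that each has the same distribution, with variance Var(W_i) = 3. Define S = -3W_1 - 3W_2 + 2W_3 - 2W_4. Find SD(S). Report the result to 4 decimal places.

8.8318

By independence, Var(S) = (-3)²Var(W_1) + (-3)²Var(W_2) + (2)²Var(W_3) + (-2)²Var(W_4)
= (-3)²·3 + (-3)²·3 + (2)²·3 + (-2)²·3 = 78
SD(S) = √78 ≈ 8.8318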